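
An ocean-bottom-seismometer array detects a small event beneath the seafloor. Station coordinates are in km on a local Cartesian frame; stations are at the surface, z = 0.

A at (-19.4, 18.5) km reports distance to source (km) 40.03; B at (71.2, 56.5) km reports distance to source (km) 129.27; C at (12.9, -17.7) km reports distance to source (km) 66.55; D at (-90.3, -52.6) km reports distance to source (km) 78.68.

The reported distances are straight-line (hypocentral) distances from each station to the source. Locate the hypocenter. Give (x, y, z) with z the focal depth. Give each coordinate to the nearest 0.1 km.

x ≈ -43.3 km, y ≈ 3.7 km, depth ≈ 28.5 km

Each station gives a sphere (x−x_i)² + (y−y_i)² + z² = d_i² (stations at z=0).
Subtracting the A sphere from B and C: z² cancels, leaving linear equations in x and y:
181.2 x + 76.0 y = -7565.25
64.6 x − 72.4 y = -3065.41
Solving: x ≈ -43.303, y ≈ 3.702 km (keep extra digits for the depth step; rounded: -43.3, 3.7).
Then from the A sphere: z² = 40.03² − (x + 19.4)² − (y − 18.5)² with x = -43.303, y = 3.702, so z ≈ 28.497 ≈ 28.5 km.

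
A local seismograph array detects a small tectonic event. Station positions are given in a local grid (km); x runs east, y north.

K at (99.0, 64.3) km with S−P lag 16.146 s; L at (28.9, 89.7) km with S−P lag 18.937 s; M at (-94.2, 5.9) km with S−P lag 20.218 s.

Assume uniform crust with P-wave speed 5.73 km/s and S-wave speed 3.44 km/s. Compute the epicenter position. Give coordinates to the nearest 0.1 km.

x ≈ 62.5 km, y ≈ -69.8 km

Distance from S−P lag: d = Δt · v_P v_S / (v_P − v_S) = Δt · (5.73·3.44)/(5.73−3.44) ≈ 8.6075·Δt.
So d_K = 138.98, d_L = 163.00, d_M = 174.03 km.
Circle about each station: (x − 99.0)² + (y − 64.3)² = 138.98²; (x − 28.9)² + (y − 89.7)² = 163.00²; (x + 94.2)² + (y − 5.9)² = 174.03².
Subtracting the K equation from the L and M equations removes the quadratic terms:
-140.2 x + 50.8 y = -12307.75
-386.4 x − 116.8 y = -15998.04
Solving the 2×2 system: x ≈ 62.5, y ≈ -69.8 km.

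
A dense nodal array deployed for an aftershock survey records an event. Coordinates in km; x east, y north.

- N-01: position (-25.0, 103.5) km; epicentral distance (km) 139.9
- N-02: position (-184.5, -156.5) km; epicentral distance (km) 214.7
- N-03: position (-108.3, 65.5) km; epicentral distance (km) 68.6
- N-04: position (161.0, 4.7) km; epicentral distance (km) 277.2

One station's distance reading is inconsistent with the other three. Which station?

N-02

Solve using three stations at a time. Using N-01, N-03, N-04 (subtract circle equations pairwise → linear system) gives (x, y) ≈ (-116.1, -2.7).
Distances from that point to each station vs reported:
  N-01: calculated 139.9 vs reported 139.9 → residual 0.0 km
  N-02: calculated 168.3 vs reported 214.7 → residual 46.4 km
  N-03: calculated 68.6 vs reported 68.6 → residual 0.0 km
  N-04: calculated 277.2 vs reported 277.2 → residual 0.0 km
N-01, N-03, N-04 are mutually consistent (residuals ≈ 0); N-02 is off by 46.4 km.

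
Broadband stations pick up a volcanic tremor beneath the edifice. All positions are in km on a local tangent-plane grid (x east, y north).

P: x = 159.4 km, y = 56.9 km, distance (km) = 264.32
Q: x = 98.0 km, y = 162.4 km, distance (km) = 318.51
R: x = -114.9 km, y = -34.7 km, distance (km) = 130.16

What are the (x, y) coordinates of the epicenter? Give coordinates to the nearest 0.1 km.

x ≈ -26.9 km, y ≈ -130.6 km

Circle about each station: (x − 159.4)² + (y − 56.9)² = 264.32²; (x − 98.0)² + (y − 162.4)² = 318.51²; (x + 114.9)² + (y + 34.7)² = 130.16².
Subtracting the P equation from the Q and R equations removes the quadratic terms:
-122.8 x + 211.0 y = -24251.77
-548.6 x − 183.2 y = 38683.57
Solving the 2×2 system: x ≈ -26.9, y ≈ -130.6 km.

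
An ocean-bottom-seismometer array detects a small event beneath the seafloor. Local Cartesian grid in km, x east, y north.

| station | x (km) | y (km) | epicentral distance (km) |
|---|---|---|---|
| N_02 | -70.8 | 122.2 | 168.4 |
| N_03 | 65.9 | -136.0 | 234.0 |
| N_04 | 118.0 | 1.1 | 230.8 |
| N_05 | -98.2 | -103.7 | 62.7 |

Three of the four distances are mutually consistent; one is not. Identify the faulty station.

N_03

Solve using three stations at a time. Using N_02, N_04, N_05 (subtract circle equations pairwise → linear system) gives (x, y) ≈ (-108.8, -41.9).
Distances from that point to each station vs reported:
  N_02: calculated 168.4 vs reported 168.4 → residual 0.0 km
  N_03: calculated 198.4 vs reported 234.0 → residual 35.6 km
  N_04: calculated 230.8 vs reported 230.8 → residual 0.0 km
  N_05: calculated 62.7 vs reported 62.7 → residual 0.0 km
N_02, N_04, N_05 are mutually consistent (residuals ≈ 0); N_03 is off by 35.6 km.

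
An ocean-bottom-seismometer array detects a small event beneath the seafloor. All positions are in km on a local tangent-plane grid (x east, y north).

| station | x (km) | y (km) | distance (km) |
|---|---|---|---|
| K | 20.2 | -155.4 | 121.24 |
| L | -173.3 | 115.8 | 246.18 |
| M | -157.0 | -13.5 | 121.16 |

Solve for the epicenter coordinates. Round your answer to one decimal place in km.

Circle about each station: (x − 20.2)² + (y + 155.4)² = 121.24²; (x + 173.3)² + (y − 115.8)² = 246.18²; (x + 157.0)² + (y + 13.5)² = 121.16².
Subtracting the K equation from the L and M equations removes the quadratic terms:
-387.0 x + 542.4 y = -27020.12
-354.4 x + 283.8 y = 293.44
Solving the 2×2 system: x ≈ -95.0, y ≈ -117.6 km.

x ≈ -95.0 km, y ≈ -117.6 km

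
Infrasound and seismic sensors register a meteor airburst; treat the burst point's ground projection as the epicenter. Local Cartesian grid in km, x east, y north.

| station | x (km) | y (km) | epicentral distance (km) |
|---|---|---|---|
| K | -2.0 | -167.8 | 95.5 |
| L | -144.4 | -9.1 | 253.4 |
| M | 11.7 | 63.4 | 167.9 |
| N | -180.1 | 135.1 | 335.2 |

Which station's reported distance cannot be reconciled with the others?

Solve using three stations at a time. Using K, M, N (subtract circle equations pairwise → linear system) gives (x, y) ≈ (61.9, -96.8).
Distances from that point to each station vs reported:
  K: calculated 95.5 vs reported 95.5 → residual 0.0 km
  L: calculated 224.2 vs reported 253.4 → residual 29.2 km
  M: calculated 167.9 vs reported 167.9 → residual 0.0 km
  N: calculated 335.2 vs reported 335.2 → residual 0.0 km
K, M, N are mutually consistent (residuals ≈ 0); L is off by 29.2 km.

L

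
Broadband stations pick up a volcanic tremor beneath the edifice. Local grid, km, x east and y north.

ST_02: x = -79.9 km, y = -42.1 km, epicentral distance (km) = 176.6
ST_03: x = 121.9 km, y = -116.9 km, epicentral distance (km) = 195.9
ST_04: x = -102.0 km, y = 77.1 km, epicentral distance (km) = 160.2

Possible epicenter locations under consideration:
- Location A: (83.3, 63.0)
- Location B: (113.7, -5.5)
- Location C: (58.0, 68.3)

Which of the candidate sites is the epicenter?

For each candidate, compare |candidate − station| to the reported distance:
Location A: residuals ST_02 17.5, ST_03 11.9, ST_04 25.6 → max 25.6 km
Location B: residuals ST_02 20.4, ST_03 84.2, ST_04 70.8 → max 84.2 km
Location C: residuals ST_02 0.0, ST_03 0.0, ST_04 0.0 → max 0.0 km
Only Location C has all residuals ≈ 0.

Location C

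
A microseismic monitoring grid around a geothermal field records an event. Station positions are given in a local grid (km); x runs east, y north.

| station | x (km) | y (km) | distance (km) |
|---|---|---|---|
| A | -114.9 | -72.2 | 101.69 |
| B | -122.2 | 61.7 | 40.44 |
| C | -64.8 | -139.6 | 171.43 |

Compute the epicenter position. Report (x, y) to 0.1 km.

Circle about each station: (x + 114.9)² + (y + 72.2)² = 101.69²; (x + 122.2)² + (y − 61.7)² = 40.44²; (x + 64.8)² + (y + 139.6)² = 171.43².
Subtracting pairs of circle equations eliminates x²+y² and gives linear equations (the radical axes):
-14.6 x + 267.8 y = 9030.34
100.2 x − 134.8 y = -13775.04
Solving the 2×2 system: x ≈ -99.4, y ≈ 28.3 km.

x ≈ -99.4 km, y ≈ 28.3 km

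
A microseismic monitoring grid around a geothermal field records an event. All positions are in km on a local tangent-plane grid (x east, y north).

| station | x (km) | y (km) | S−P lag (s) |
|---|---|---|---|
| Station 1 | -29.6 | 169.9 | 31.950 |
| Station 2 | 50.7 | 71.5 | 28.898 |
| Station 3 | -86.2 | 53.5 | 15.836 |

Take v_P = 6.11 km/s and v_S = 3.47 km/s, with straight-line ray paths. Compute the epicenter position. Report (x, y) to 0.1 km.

-139.0 km east, -62.2 km north

Distance from S−P lag: d = Δt · v_P v_S / (v_P − v_S) = Δt · (6.11·3.47)/(6.11−3.47) ≈ 8.0309·Δt.
So d_Station 1 = 256.59, d_Station 2 = 232.08, d_Station 3 = 127.18 km.
Circle about each station: (x + 29.6)² + (y − 169.9)² = 256.59²; (x − 50.7)² + (y − 71.5)² = 232.08²; (x + 86.2)² + (y − 53.5)² = 127.18².
Subtracting pairs of circle equations eliminates x²+y² and gives linear equations (the radical axes):
160.6 x − 196.8 y = -10082.13
-113.2 x − 232.8 y = 30214.20
Solving the 2×2 system: x ≈ -139.0, y ≈ -62.2 km.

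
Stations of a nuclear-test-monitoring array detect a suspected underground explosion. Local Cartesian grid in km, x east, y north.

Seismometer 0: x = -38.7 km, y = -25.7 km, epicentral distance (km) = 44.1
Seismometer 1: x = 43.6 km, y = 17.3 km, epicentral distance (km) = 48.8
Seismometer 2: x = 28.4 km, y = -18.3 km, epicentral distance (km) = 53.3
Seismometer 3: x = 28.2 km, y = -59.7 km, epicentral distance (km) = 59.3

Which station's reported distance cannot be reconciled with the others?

Seismometer 2

Solve using three stations at a time. Using Seismometer 0, Seismometer 1, Seismometer 3 (subtract circle equations pairwise → linear system) gives (x, y) ≈ (1.2, -6.9).
Distances from that point to each station vs reported:
  Seismometer 0: calculated 44.1 vs reported 44.1 → residual 0.0 km
  Seismometer 1: calculated 48.8 vs reported 48.8 → residual 0.0 km
  Seismometer 2: calculated 29.5 vs reported 53.3 → residual 23.8 km
  Seismometer 3: calculated 59.3 vs reported 59.3 → residual 0.0 km
Seismometer 0, Seismometer 1, Seismometer 3 are mutually consistent (residuals ≈ 0); Seismometer 2 is off by 23.8 km.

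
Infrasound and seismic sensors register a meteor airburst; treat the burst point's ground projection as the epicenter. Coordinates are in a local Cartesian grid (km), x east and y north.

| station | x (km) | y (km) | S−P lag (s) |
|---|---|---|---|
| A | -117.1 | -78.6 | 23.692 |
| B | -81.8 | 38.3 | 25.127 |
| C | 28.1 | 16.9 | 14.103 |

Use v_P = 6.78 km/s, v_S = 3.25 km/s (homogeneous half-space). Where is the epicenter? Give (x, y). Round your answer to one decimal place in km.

Distance from S−P lag: d = Δt · v_P v_S / (v_P − v_S) = Δt · (6.78·3.25)/(6.78−3.25) ≈ 6.2422·Δt.
So d_A = 147.89, d_B = 156.85, d_C = 88.03 km.
Circle about each station: (x + 117.1)² + (y + 78.6)² = 147.89²; (x + 81.8)² + (y − 38.3)² = 156.85²; (x − 28.1)² + (y − 16.9)² = 88.03².
Subtracting pairs of circle equations eliminates x²+y² and gives linear equations (the radical axes):
70.6 x + 233.8 y = -14462.71
290.4 x + 191.0 y = -4692.98
Solving the 2×2 system: x ≈ 30.6, y ≈ -71.1 km.

(30.6, -71.1)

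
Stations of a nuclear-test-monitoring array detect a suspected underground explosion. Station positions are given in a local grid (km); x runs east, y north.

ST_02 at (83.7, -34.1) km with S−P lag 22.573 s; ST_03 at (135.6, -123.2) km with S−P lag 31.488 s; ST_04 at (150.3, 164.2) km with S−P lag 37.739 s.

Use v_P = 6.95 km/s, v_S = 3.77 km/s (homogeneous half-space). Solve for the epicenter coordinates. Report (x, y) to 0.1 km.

-101.6 km east, -18.1 km north

Distance from S−P lag: d = Δt · v_P v_S / (v_P − v_S) = Δt · (6.95·3.77)/(6.95−3.77) ≈ 8.2395·Δt.
So d_ST_02 = 185.99, d_ST_03 = 259.44, d_ST_04 = 310.95 km.
Circle about each station: (x − 83.7)² + (y + 34.1)² = 185.99²; (x − 135.6)² + (y + 123.2)² = 259.44²; (x − 150.3)² + (y − 164.2)² = 310.95².
Subtracting the ST_02 equation from the ST_03 and ST_04 equations removes the quadratic terms:
103.8 x − 178.2 y = -7319.73
133.2 x + 396.6 y = -20714.39
Solving the 2×2 system: x ≈ -101.6, y ≈ -18.1 km.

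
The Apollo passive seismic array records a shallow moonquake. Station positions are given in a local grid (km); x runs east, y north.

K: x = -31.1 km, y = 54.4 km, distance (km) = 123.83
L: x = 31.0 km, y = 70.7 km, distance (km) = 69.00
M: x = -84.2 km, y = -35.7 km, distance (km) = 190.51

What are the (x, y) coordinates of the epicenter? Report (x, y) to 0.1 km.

Circle about each station: (x + 31.1)² + (y − 54.4)² = 123.83²; (x − 31.0)² + (y − 70.7)² = 69.00²; (x + 84.2)² + (y + 35.7)² = 190.51².
Subtracting the K equation from the L and M equations removes the quadratic terms:
124.2 x + 32.6 y = 12605.79
-106.2 x − 180.2 y = -16522.63
Solving the 2×2 system: x ≈ 91.6, y ≈ 37.7 km.

x ≈ 91.6 km, y ≈ 37.7 km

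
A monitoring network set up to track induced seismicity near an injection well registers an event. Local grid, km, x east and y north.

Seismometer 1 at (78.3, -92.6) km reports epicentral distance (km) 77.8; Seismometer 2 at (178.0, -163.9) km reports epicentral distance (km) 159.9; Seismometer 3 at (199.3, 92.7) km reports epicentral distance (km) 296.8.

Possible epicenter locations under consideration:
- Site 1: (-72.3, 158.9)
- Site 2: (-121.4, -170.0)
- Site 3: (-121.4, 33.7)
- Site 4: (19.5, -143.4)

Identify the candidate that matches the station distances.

For each candidate, compare |candidate − station| to the reported distance:
Site 1: residuals Seismometer 1 215.3, Seismometer 2 248.6, Seismometer 3 17.2 → max 248.6 km
Site 2: residuals Seismometer 1 136.4, Seismometer 2 139.6, Seismometer 3 117.8 → max 139.6 km
Site 3: residuals Seismometer 1 158.5, Seismometer 2 198.8, Seismometer 3 29.3 → max 198.8 km
Site 4: residuals Seismometer 1 0.1, Seismometer 2 0.1, Seismometer 3 0.0 → max 0.1 km
Only Site 4 has all residuals ≈ 0.

Site 4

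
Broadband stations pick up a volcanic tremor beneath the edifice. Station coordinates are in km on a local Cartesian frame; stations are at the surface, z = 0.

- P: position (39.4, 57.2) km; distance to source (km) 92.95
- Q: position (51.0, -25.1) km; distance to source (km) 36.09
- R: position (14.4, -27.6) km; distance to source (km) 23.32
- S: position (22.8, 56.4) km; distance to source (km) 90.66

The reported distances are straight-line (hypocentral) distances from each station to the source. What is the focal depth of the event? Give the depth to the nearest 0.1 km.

z ≈ 21.4 km

Each station gives a sphere (x−x_i)² + (y−y_i)² + z² = d_i² (stations at z=0).
Subtracting the P sphere from Q and R: z² cancels, leaving linear equations in x and y:
23.2 x − 164.6 y = 5744.02
-50.0 x − 169.6 y = 4240.80
Solving: x ≈ 22.701, y ≈ -31.697 km (keep extra digits for the depth step; rounded: 22.7, -31.7).
Then from the P sphere: z² = 92.95² − (x − 39.4)² − (y − 57.2)² with x = 22.701, y = -31.697, so z ≈ 21.405 ≈ 21.4 km.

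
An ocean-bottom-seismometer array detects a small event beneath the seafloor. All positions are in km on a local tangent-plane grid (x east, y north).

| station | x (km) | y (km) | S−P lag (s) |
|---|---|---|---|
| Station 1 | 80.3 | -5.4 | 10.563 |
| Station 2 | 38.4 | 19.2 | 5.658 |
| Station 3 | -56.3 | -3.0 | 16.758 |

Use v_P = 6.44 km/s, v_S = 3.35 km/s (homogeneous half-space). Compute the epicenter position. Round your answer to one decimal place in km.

43.3 km east, 58.4 km north

Distance from S−P lag: d = Δt · v_P v_S / (v_P − v_S) = Δt · (6.44·3.35)/(6.44−3.35) ≈ 6.9819·Δt.
So d_Station 1 = 73.75, d_Station 2 = 39.50, d_Station 3 = 117.00 km.
Circle about each station: (x − 80.3)² + (y + 5.4)² = 73.75²; (x − 38.4)² + (y − 19.2)² = 39.50²; (x + 56.3)² + (y + 3.0)² = 117.00².
Subtracting the Station 1 equation from the Station 2 and Station 3 equations removes the quadratic terms:
-83.8 x + 49.2 y = -755.24
-273.2 x + 4.8 y = -11548.50
Solving the 2×2 system: x ≈ 43.3, y ≈ 58.4 km.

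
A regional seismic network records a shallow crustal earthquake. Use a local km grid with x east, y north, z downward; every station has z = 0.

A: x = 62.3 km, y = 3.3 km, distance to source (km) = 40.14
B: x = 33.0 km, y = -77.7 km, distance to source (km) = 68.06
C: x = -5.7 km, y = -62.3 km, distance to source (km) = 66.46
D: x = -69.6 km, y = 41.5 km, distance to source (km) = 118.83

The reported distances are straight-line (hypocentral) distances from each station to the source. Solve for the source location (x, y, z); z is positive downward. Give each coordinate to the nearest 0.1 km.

Each station gives a sphere (x−x_i)² + (y−y_i)² + z² = d_i² (stations at z=0).
Subtracting the A sphere from B and C: z² cancels, leaving linear equations in x and y:
-58.6 x − 162.0 y = 213.17
-136.0 x − 131.2 y = -2784.11
Solving: x ≈ 33.394, y ≈ -13.395 km (keep extra digits for the depth step; rounded: 33.4, -13.4).
Then from the A sphere: z² = 40.14² − (x − 62.3)² − (y − 3.3)² with x = 33.394, y = -13.395, so z ≈ 22.292 ≈ 22.3 km.

(33.4, -13.4, 22.3)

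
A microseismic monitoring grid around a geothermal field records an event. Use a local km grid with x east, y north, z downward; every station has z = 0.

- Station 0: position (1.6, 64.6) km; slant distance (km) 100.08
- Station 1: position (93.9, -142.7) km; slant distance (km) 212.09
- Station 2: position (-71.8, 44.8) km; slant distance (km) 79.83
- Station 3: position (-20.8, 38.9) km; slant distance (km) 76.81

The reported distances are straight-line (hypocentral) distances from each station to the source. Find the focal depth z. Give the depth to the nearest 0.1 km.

z ≈ 63.3 km

Each station gives a sphere (x−x_i)² + (y−y_i)² + z² = d_i² (stations at z=0).
Subtracting the Station 0 sphere from Station 1 and Station 2: z² cancels, leaving linear equations in x and y:
184.6 x − 414.6 y = -9961.38
-146.8 x − 39.6 y = 6629.74
Solving: x ≈ -46.105, y ≈ 3.498 km (keep extra digits for the depth step; rounded: -46.1, 3.5).
Then from the Station 0 sphere: z² = 100.08² − (x − 1.6)² − (y − 64.6)² with x = -46.105, y = 3.498, so z ≈ 63.299 ≈ 63.3 km.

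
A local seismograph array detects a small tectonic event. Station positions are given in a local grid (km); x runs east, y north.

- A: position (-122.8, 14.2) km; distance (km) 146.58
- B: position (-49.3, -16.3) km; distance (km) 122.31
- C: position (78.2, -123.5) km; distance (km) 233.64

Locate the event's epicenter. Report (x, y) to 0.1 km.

Circle about each station: (x + 122.8)² + (y − 14.2)² = 146.58²; (x + 49.3)² + (y + 16.3)² = 122.31²; (x − 78.2)² + (y + 123.5)² = 233.64².
Subtracting pairs of circle equations eliminates x²+y² and gives linear equations (the radical axes):
147.0 x − 61.0 y = -6059.34
402.0 x − 275.4 y = -27015.94
Solving the 2×2 system: x ≈ -1.3, y ≈ 96.2 km.
Check against A (with the unrounded x, y): √((x + 122.8)²+(y − 14.2)²) = 146.58 ≈ 146.58 km. ✓

(-1.3, 96.2)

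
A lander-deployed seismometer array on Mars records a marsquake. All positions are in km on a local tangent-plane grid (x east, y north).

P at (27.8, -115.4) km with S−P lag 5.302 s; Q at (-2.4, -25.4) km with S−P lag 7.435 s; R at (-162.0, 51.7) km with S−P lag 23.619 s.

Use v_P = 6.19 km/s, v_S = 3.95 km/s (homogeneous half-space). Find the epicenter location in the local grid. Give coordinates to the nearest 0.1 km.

(64.8, -70.9)

Distance from S−P lag: d = Δt · v_P v_S / (v_P − v_S) = Δt · (6.19·3.95)/(6.19−3.95) ≈ 10.9154·Δt.
So d_P = 57.87, d_Q = 81.16, d_R = 257.81 km.
Circle about each station: (x − 27.8)² + (y + 115.4)² = 57.87²; (x + 2.4)² + (y + 25.4)² = 81.16²; (x + 162.0)² + (y − 51.7)² = 257.81².
Subtracting pairs of circle equations eliminates x²+y² and gives linear equations (the radical axes):
-60.4 x + 180.0 y = -16677.09
-379.6 x + 334.2 y = -48290.17
Solving the 2×2 system: x ≈ 64.8, y ≈ -70.9 km.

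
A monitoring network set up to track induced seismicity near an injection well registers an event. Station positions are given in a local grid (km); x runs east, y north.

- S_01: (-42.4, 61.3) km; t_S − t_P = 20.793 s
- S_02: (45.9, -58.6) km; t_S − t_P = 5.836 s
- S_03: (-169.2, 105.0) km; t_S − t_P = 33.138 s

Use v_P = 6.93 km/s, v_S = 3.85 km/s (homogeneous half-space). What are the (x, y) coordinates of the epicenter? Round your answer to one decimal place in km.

Distance from S−P lag: d = Δt · v_P v_S / (v_P − v_S) = Δt · (6.93·3.85)/(6.93−3.85) ≈ 8.6625·Δt.
So d_S_01 = 180.12, d_S_02 = 50.55, d_S_03 = 287.06 km.
Circle about each station: (x + 42.4)² + (y − 61.3)² = 180.12²; (x − 45.9)² + (y + 58.6)² = 50.55²; (x + 169.2)² + (y − 105.0)² = 287.06².
Subtracting the S_01 equation from the S_02 and S_03 equations removes the quadratic terms:
176.6 x − 239.8 y = 29873.23
-253.6 x + 87.4 y = -15862.04
Solving the 2×2 system: x ≈ 26.3, y ≈ -105.2 km.

x ≈ 26.3 km, y ≈ -105.2 km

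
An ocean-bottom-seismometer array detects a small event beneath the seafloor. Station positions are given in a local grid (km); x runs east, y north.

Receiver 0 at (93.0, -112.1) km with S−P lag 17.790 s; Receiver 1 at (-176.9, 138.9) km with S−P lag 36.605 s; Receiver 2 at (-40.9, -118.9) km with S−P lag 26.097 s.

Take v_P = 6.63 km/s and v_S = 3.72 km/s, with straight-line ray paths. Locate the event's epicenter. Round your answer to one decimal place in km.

(116.1, 36.9)

Distance from S−P lag: d = Δt · v_P v_S / (v_P − v_S) = Δt · (6.63·3.72)/(6.63−3.72) ≈ 8.4755·Δt.
So d_Receiver 0 = 150.78, d_Receiver 1 = 310.24, d_Receiver 2 = 221.18 km.
Circle about each station: (x − 93.0)² + (y + 112.1)² = 150.78²; (x + 176.9)² + (y − 138.9)² = 310.24²; (x + 40.9)² + (y + 118.9)² = 221.18².
Subtracting the Receiver 0 equation from the Receiver 1 and Receiver 2 equations removes the quadratic terms:
-539.8 x + 502.0 y = -44142.84
-267.8 x − 13.6 y = -31591.37
Solving the 2×2 system: x ≈ 116.1, y ≈ 36.9 km.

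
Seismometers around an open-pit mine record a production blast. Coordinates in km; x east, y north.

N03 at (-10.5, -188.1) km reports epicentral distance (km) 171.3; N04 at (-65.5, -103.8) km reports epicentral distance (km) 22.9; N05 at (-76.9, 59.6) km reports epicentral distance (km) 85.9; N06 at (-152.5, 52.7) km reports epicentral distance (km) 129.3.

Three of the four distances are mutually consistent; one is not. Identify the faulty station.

N04

Solve using three stations at a time. Using N03, N05, N06 (subtract circle equations pairwise → linear system) gives (x, y) ≈ (-45.9, -20.5).
Distances from that point to each station vs reported:
  N03: calculated 171.3 vs reported 171.3 → residual 0.0 km
  N04: calculated 85.6 vs reported 22.9 → residual 62.7 km
  N05: calculated 85.9 vs reported 85.9 → residual 0.0 km
  N06: calculated 129.3 vs reported 129.3 → residual 0.0 km
N03, N05, N06 are mutually consistent (residuals ≈ 0); N04 is off by 62.7 km.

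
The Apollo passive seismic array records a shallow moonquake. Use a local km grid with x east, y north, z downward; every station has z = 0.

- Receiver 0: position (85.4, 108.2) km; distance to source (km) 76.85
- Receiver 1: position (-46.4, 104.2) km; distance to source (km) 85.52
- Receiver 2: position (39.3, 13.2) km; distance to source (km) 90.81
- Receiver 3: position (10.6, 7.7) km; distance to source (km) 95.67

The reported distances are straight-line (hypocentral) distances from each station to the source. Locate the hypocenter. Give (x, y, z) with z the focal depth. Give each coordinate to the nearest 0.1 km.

x ≈ 25.3 km, y ≈ 91.0 km, depth ≈ 44.7 km

Each station gives a sphere (x−x_i)² + (y−y_i)² + z² = d_i² (stations at z=0).
Subtracting the Receiver 0 sphere from Receiver 1 and Receiver 2: z² cancels, leaving linear equations in x and y:
-263.6 x − 8.0 y = -7397.55
-92.2 x − 190.0 y = -19622.20
Solving: x ≈ 25.302, y ≈ 90.997 km (keep extra digits for the depth step; rounded: 25.3, 91.0).
Then from the Receiver 0 sphere: z² = 76.85² − (x − 85.4)² − (y − 108.2)² with x = 25.302, y = 90.997, so z ≈ 44.701 ≈ 44.7 km.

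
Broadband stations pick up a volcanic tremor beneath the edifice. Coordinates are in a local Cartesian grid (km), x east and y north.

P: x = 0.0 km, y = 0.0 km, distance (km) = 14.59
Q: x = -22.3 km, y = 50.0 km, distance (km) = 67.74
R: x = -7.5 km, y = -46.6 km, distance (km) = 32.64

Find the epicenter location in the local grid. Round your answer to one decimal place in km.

Circle about each station: x² + y² = 14.59²; (x + 22.3)² + (y − 50.0)² = 67.74²; (x + 7.5)² + (y + 46.6)² = 32.64².
Subtracting pairs of circle equations eliminates x²+y² and gives linear equations (the radical axes):
-44.6 x + 100.0 y = -1378.55
-15.0 x − 93.2 y = 1375.31
Solving the 2×2 system: x ≈ -1.6, y ≈ -14.5 km.
Check against P (with the unrounded x, y): √(x²+y²) = 14.59 ≈ 14.59 km. ✓

(-1.6, -14.5)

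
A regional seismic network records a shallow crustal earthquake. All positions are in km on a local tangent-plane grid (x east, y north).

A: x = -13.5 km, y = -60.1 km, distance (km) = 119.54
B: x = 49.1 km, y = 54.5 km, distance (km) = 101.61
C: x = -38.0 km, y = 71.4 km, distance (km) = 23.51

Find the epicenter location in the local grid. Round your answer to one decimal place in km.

Circle about each station: (x + 13.5)² + (y + 60.1)² = 119.54²; (x − 49.1)² + (y − 54.5)² = 101.61²; (x + 38.0)² + (y − 71.4)² = 23.51².
Subtracting the A equation from the B and C equations removes the quadratic terms:
125.2 x + 229.2 y = 5552.02
-49.0 x + 263.0 y = 16484.79
Solving the 2×2 system: x ≈ -52.5, y ≈ 52.9 km.

x ≈ -52.5 km, y ≈ 52.9 km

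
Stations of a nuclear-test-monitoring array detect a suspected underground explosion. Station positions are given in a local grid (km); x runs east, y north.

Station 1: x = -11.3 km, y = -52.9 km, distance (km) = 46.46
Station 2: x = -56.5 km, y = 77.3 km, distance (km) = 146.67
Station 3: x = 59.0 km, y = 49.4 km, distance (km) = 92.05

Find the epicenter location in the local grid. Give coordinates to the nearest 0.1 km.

x ≈ 33.0 km, y ≈ -38.9 km

Circle about each station: (x + 11.3)² + (y + 52.9)² = 46.46²; (x + 56.5)² + (y − 77.3)² = 146.67²; (x − 59.0)² + (y − 49.4)² = 92.05².
Subtracting the Station 1 equation from the Station 2 and Station 3 equations removes the quadratic terms:
-90.4 x + 260.4 y = -13112.12
140.6 x + 204.6 y = -3319.41
Solving the 2×2 system: x ≈ 33.0, y ≈ -38.9 km.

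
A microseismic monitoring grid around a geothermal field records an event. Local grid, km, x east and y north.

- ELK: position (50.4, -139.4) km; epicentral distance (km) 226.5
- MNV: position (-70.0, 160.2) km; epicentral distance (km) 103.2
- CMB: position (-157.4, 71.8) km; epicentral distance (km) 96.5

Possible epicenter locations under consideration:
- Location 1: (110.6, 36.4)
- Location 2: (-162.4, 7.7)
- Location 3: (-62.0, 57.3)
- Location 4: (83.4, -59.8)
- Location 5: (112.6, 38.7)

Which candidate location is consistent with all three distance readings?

For each candidate, compare |candidate − station| to the reported distance:
Location 1: residuals ELK 40.7, MNV 115.8, CMB 173.8 → max 173.8 km
Location 2: residuals ELK 32.2, MNV 75.1, CMB 32.2 → max 75.1 km
Location 3: residuals ELK 0.0, MNV 0.0, CMB 0.0 → max 0.0 km
Location 4: residuals ELK 140.3, MNV 165.0, CMB 177.9 → max 177.9 km
Location 5: residuals ELK 37.9, MNV 116.1, CMB 175.5 → max 175.5 km
Only Location 3 has all residuals ≈ 0.

Location 3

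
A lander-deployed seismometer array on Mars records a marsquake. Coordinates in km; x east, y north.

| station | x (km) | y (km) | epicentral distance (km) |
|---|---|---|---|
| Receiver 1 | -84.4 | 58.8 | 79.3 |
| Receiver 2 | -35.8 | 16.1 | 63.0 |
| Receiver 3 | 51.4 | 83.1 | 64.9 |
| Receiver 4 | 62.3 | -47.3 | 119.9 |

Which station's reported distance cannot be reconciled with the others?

Solve using three stations at a time. Using Receiver 1, Receiver 3, Receiver 4 (subtract circle equations pairwise → linear system) gives (x, y) ≈ (-5.4, 51.7).
Distances from that point to each station vs reported:
  Receiver 1: calculated 79.3 vs reported 79.3 → residual 0.0 km
  Receiver 2: calculated 46.8 vs reported 63.0 → residual 16.2 km
  Receiver 3: calculated 64.9 vs reported 64.9 → residual 0.0 km
  Receiver 4: calculated 119.9 vs reported 119.9 → residual 0.0 km
Receiver 1, Receiver 3, Receiver 4 are mutually consistent (residuals ≈ 0); Receiver 2 is off by 16.2 km.

Receiver 2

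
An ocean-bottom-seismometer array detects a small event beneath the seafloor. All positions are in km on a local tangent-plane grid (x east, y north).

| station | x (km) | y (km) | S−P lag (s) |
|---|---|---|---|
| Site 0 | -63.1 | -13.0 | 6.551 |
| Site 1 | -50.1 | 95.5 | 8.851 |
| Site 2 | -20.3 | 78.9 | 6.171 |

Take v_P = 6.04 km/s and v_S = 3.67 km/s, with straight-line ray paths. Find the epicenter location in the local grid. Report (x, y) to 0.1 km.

Distance from S−P lag: d = Δt · v_P v_S / (v_P − v_S) = Δt · (6.04·3.67)/(6.04−3.67) ≈ 9.3531·Δt.
So d_Site 0 = 61.27, d_Site 1 = 82.78, d_Site 2 = 57.72 km.
Circle about each station: (x + 63.1)² + (y + 13.0)² = 61.27²; (x + 50.1)² + (y − 95.5)² = 82.78²; (x + 20.3)² + (y − 78.9)² = 57.72².
Subtracting the Site 0 equation from the Site 1 and Site 2 equations removes the quadratic terms:
26.0 x + 217.0 y = 4381.13
85.6 x + 183.8 y = 2909.10
Solving the 2×2 system: x ≈ -12.6, y ≈ 21.7 km.
Check against Site 0 (with the unrounded x, y): √((x + 63.1)²+(y + 13.0)²) = 61.26 ≈ 61.27 km. ✓

x ≈ -12.6 km, y ≈ 21.7 km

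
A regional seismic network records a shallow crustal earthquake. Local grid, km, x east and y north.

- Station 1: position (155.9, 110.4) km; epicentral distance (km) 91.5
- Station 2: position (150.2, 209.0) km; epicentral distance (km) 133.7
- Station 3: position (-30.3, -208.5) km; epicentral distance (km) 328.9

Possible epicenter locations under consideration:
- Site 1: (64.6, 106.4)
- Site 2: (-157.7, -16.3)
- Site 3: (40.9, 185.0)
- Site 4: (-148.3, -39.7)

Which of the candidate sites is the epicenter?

Site 1

For each candidate, compare |candidate − station| to the reported distance:
Site 1: residuals Station 1 0.1, Station 2 0.1, Station 3 0.0 → max 0.1 km
Site 2: residuals Station 1 246.7, Station 2 247.8, Station 3 98.3 → max 247.8 km
Site 3: residuals Station 1 45.6, Station 2 21.8, Station 3 71.0 → max 71.0 km
Site 4: residuals Station 1 247.7, Station 2 254.8, Station 3 122.9 → max 254.8 km
Only Site 1 has all residuals ≈ 0.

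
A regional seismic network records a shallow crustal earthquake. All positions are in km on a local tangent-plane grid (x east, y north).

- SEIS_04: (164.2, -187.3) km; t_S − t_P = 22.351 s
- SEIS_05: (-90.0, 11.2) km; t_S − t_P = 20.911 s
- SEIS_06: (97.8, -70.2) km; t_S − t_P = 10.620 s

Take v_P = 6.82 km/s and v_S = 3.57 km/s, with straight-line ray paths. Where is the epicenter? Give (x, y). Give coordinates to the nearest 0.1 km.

x ≈ 23.0 km, y ≈ -97.3 km

Distance from S−P lag: d = Δt · v_P v_S / (v_P − v_S) = Δt · (6.82·3.57)/(6.82−3.57) ≈ 7.4915·Δt.
So d_SEIS_04 = 167.44, d_SEIS_05 = 156.65, d_SEIS_06 = 79.56 km.
Circle about each station: (x − 164.2)² + (y + 187.3)² = 167.44²; (x + 90.0)² + (y − 11.2)² = 156.65²; (x − 97.8)² + (y + 70.2)² = 79.56².
Subtracting the SEIS_04 equation from the SEIS_05 and SEIS_06 equations removes the quadratic terms:
-508.4 x + 397.0 y = -50320.56
-132.8 x + 234.2 y = -25843.69
Solving the 2×2 system: x ≈ 23.0, y ≈ -97.3 km.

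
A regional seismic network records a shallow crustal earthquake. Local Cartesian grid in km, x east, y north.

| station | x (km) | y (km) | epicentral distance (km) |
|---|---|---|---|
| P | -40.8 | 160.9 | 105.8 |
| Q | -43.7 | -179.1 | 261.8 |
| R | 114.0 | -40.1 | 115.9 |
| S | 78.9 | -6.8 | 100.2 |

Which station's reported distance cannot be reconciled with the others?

Solve using three stations at a time. Using P, Q, S (subtract circle equations pairwise → linear system) gives (x, y) ≈ (20.6, 74.7).
Distances from that point to each station vs reported:
  P: calculated 105.8 vs reported 105.8 → residual 0.0 km
  Q: calculated 261.8 vs reported 261.8 → residual 0.0 km
  R: calculated 148.0 vs reported 115.9 → residual 32.1 km
  S: calculated 100.2 vs reported 100.2 → residual 0.0 km
P, Q, S are mutually consistent (residuals ≈ 0); R is off by 32.1 km.

R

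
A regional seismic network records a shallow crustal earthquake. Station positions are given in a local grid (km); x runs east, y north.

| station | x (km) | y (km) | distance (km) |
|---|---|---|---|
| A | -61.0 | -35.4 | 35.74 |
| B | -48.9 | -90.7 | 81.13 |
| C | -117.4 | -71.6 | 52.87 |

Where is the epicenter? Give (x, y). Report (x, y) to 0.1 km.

Circle about each station: (x + 61.0)² + (y + 35.4)² = 35.74²; (x + 48.9)² + (y + 90.7)² = 81.13²; (x + 117.4)² + (y + 71.6)² = 52.87².
Subtracting pairs of circle equations eliminates x²+y² and gives linear equations (the radical axes):
24.2 x − 110.6 y = 338.81
-112.8 x − 72.4 y = 12417.27
Solving the 2×2 system: x ≈ -94.8, y ≈ -23.8 km.

x ≈ -94.8 km, y ≈ -23.8 km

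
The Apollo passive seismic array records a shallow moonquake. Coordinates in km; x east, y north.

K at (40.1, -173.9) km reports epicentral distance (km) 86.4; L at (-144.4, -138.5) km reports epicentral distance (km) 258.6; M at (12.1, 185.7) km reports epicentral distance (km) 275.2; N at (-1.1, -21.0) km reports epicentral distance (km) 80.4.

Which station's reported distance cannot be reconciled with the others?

L

Solve using three stations at a time. Using K, M, N (subtract circle equations pairwise → linear system) gives (x, y) ≈ (43.7, -87.7).
Distances from that point to each station vs reported:
  K: calculated 86.3 vs reported 86.4 → residual 0.1 km
  L: calculated 194.9 vs reported 258.6 → residual 63.7 km
  M: calculated 275.2 vs reported 275.2 → residual 0.0 km
  N: calculated 80.3 vs reported 80.4 → residual 0.1 km
K, M, N are mutually consistent (residuals ≈ 0); L is off by 63.7 km.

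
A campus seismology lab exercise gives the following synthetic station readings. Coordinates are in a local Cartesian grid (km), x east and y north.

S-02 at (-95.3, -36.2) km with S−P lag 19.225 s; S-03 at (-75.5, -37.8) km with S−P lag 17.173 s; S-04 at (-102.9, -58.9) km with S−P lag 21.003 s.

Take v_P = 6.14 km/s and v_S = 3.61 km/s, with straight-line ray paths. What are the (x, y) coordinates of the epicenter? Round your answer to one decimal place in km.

Distance from S−P lag: d = Δt · v_P v_S / (v_P − v_S) = Δt · (6.14·3.61)/(6.14−3.61) ≈ 8.7610·Δt.
So d_S-02 = 168.43, d_S-03 = 150.45, d_S-04 = 184.01 km.
Circle about each station: (x + 95.3)² + (y + 36.2)² = 168.43²; (x + 75.5)² + (y + 37.8)² = 150.45²; (x + 102.9)² + (y + 58.9)² = 184.01².
Subtracting the S-02 equation from the S-03 and S-04 equations removes the quadratic terms:
39.6 x − 3.2 y = 2470.02
-15.2 x − 45.4 y = -1825.93
Solving the 2×2 system: x ≈ 63.9, y ≈ 18.8 km.
Check against S-02 (with the unrounded x, y): √((x + 95.3)²+(y + 36.2)²) = 168.44 ≈ 168.43 km. ✓

63.9 km east, 18.8 km north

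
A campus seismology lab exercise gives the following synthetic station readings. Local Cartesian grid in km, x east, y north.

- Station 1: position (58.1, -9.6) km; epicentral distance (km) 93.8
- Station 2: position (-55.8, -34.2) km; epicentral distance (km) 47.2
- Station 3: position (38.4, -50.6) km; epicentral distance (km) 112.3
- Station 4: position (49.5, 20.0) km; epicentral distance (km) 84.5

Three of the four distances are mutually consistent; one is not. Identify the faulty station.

Solve using three stations at a time. Using Station 1, Station 2, Station 4 (subtract circle equations pairwise → linear system) gives (x, y) ≈ (-34.1, 7.7).
Distances from that point to each station vs reported:
  Station 1: calculated 93.8 vs reported 93.8 → residual 0.0 km
  Station 2: calculated 47.2 vs reported 47.2 → residual 0.0 km
  Station 3: calculated 93.0 vs reported 112.3 → residual 19.3 km
  Station 4: calculated 84.5 vs reported 84.5 → residual 0.0 km
Station 1, Station 2, Station 4 are mutually consistent (residuals ≈ 0); Station 3 is off by 19.3 km.

Station 3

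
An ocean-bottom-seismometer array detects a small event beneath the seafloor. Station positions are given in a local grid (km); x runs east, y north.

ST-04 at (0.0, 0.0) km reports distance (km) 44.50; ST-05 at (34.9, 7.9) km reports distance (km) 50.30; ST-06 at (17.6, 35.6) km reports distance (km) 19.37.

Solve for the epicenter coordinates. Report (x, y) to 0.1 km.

Circle about each station: x² + y² = 44.50²; (x − 34.9)² + (y − 7.9)² = 50.30²; (x − 17.6)² + (y − 35.6)² = 19.37².
Subtracting the ST-04 equation from the ST-05 and ST-06 equations removes the quadratic terms:
69.8 x + 15.8 y = 730.58
35.2 x + 71.2 y = 3182.17
Solving the 2×2 system: x ≈ 0.4, y ≈ 44.5 km.

0.4 km east, 44.5 km north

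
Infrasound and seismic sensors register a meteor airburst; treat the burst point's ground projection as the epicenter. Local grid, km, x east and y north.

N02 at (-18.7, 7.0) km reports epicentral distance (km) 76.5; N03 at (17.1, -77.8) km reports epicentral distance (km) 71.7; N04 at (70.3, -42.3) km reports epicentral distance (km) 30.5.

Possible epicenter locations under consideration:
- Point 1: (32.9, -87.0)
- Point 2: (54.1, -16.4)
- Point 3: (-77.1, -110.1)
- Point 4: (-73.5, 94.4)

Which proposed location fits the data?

Point 2

For each candidate, compare |candidate − station| to the reported distance:
Point 1: residuals N02 30.7, N03 53.4, N04 27.8 → max 53.4 km
Point 2: residuals N02 0.0, N03 0.0, N04 0.0 → max 0.0 km
Point 3: residuals N02 54.4, N03 27.9, N04 131.7 → max 131.7 km
Point 4: residuals N02 26.7, N03 122.9, N04 167.9 → max 167.9 km
Only Point 2 has all residuals ≈ 0.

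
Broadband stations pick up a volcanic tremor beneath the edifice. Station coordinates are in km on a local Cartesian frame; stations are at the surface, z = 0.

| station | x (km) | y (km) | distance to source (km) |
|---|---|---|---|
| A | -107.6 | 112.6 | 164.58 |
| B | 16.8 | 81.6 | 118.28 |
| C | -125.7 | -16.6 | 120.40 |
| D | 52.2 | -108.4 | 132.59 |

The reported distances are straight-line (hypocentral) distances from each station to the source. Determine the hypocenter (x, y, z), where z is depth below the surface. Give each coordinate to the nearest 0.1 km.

Each station gives a sphere (x−x_i)² + (y−y_i)² + z² = d_i² (stations at z=0).
Subtracting the A sphere from B and C: z² cancels, leaving linear equations in x and y:
248.8 x − 62.0 y = -4219.30
-36.2 x − 258.4 y = 4409.95
Solving: x ≈ -20.496, y ≈ -14.195 km (keep extra digits for the depth step; rounded: -20.5, -14.2).
Then from the A sphere: z² = 164.58² − (x + 107.6)² − (y − 112.6)² with x = -20.496, y = -14.195, so z ≈ 58.502 ≈ 58.5 km.
Check against D (with the unrounded solution): distance 132.60 ≈ 132.59 km. ✓

x ≈ -20.5 km, y ≈ -14.2 km, depth ≈ 58.5 km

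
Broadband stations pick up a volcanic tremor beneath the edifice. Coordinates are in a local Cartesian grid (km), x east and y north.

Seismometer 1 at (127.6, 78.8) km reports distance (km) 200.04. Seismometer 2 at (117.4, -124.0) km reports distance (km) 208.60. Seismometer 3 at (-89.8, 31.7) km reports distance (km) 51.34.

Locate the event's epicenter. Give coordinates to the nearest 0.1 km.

(-54.0, -5.1)

Circle about each station: (x − 127.6)² + (y − 78.8)² = 200.04²; (x − 117.4)² + (y + 124.0)² = 208.60²; (x + 89.8)² + (y − 31.7)² = 51.34².
Subtracting the Seismometer 1 equation from the Seismometer 2 and Seismometer 3 equations removes the quadratic terms:
-20.4 x − 405.6 y = 3169.60
-434.8 x − 94.2 y = 23957.94
Solving the 2×2 system: x ≈ -54.0, y ≈ -5.1 km.
Check against Seismometer 1 (with the unrounded x, y): √((x − 127.6)²+(y − 78.8)²) = 200.04 ≈ 200.04 km. ✓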